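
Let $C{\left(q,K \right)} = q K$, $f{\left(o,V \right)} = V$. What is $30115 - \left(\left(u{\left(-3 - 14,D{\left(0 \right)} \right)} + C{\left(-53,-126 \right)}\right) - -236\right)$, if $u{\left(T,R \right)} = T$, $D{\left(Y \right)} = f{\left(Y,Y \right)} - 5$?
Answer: $23218$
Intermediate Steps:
$C{\left(q,K \right)} = K q$
$D{\left(Y \right)} = -5 + Y$ ($D{\left(Y \right)} = Y - 5 = -5 + Y$)
$30115 - \left(\left(u{\left(-3 - 14,D{\left(0 \right)} \right)} + C{\left(-53,-126 \right)}\right) - -236\right) = 30115 - \left(\left(\left(-3 - 14\right) - -6678\right) - -236\right) = 30115 - \left(\left(-17 + 6678\right) + 236\right) = 30115 - \left(6661 + 236\right) = 30115 - 6897 = 23218$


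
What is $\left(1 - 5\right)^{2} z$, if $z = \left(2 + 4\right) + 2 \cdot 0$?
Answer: $96$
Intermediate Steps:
$z = 6$ ($z = 6 + 0 = 6$)
$\left(1 - 5\right)^{2} z = \left(1 - 5\right)^{2} \cdot 6 = \left(-4\right)^{2} \cdot 6 = 16 \cdot 6 = 96$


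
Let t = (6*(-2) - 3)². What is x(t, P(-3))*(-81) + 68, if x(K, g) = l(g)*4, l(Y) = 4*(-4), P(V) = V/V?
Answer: 5252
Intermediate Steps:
P(V) = 1
t = 225 (t = (-12 - 3)² = (-15)² = 225)
l(Y) = -16
x(K, g) = -64 (x(K, g) = -16*4 = -64)
x(t, P(-3))*(-81) + 68 = -64*(-81) + 68 = 5184 + 68 = 5252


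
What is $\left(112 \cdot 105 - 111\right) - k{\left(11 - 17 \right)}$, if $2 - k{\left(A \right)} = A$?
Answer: $11641$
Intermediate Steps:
$k{\left(A \right)} = 2 - A$
$\left(112 \cdot 105 - 111\right) - k{\left(11 - 17 \right)} = \left(112 \cdot 105 - 111\right) - \left(2 - \left(11 - 17\right)\right) = \left(11760 - 111\right) - \left(2 - -6\right) = 11649 - \left(2 + 6\right) = 11649 - 8 = 11641$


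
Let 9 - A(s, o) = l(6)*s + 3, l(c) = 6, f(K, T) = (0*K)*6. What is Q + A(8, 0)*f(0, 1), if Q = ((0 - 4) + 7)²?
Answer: 9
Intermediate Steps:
f(K, T) = 0 (f(K, T) = 0*6 = 0)
Q = 9 (Q = (-4 + 7)² = 3² = 9)
A(s, o) = 6 - 6*s (A(s, o) = 9 - (6*s + 3) = 9 - (3 + 6*s) = 9 + (-3 - 6*s) = 6 - 6*s)
Q + A(8, 0)*f(0, 1) = 9 + (6 - 6*8)*0 = 9 + (6 - 48)*0 = 9 - 42*0 = 9 + 0 = 9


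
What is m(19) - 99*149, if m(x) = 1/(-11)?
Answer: -162262/11 ≈ -14751.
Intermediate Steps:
m(x) = -1/11
m(19) - 99*149 = -1/11 - 99*149 = -1/11 - 14751 = -162262/11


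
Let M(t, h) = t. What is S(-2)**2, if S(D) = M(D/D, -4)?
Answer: 1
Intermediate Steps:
S(D) = 1 (S(D) = D/D = 1)
S(-2)**2 = 1**2 = 1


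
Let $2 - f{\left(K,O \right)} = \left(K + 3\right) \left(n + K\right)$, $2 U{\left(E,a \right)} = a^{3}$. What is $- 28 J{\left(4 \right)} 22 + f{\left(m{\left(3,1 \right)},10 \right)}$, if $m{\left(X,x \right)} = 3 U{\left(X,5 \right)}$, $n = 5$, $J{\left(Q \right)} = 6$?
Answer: $- \frac{161461}{4} \approx -40365.0$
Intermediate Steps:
$U{\left(E,a \right)} = \frac{a^{3}}{2}$
$m{\left(X,x \right)} = \frac{375}{2}$ ($m{\left(X,x \right)} = 3 \frac{5^{3}}{2} = 3 \cdot \frac{1}{2} \cdot 125 = 3 \cdot \frac{125}{2} = \frac{375}{2}$)
$f{\left(K,O \right)} = 2 - \left(3 + K\right) \left(5 + K\right)$ ($f{\left(K,O \right)} = 2 - \left(K + 3\right) \left(5 + K\right) = 2 - \left(3 + K\right) \left(5 + K\right)$)
$- 28 J{\left(4 \right)} 22 + f{\left(m{\left(3,1 \right)},10 \right)} = - 28 \cdot 6 \cdot 22 - \frac{146677}{4} = \left(-28\right) 132 - \frac{146677}{4} = -3696 - \frac{146677}{4} = - \frac{161461}{4}$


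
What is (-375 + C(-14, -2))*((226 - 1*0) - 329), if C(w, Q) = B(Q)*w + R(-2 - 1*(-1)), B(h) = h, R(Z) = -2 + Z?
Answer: 36050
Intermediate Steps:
C(w, Q) = -3 + Q*w (C(w, Q) = Q*w + (-2 + (-2 - 1*(-1))) = Q*w + (-2 + (-2 + 1)) = Q*w + (-2 - 1) = Q*w - 3 = -3 + Q*w)
(-375 + C(-14, -2))*((226 - 1*0) - 329) = (-375 + (-3 - 2*(-14)))*((226 - 1*0) - 329) = (-375 + (-3 + 28))*((226 + 0) - 329) = (-375 + 25)*(226 - 329) = -350*(-103) = 36050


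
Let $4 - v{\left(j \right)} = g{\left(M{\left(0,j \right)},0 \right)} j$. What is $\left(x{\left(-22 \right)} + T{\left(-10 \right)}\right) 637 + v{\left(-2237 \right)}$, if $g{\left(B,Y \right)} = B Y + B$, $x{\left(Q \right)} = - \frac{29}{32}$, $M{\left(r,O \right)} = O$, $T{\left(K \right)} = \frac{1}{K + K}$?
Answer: $- \frac{800763861}{160} \approx -5.0048 \cdot 10^{6}$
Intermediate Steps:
$T{\left(K \right)} = \frac{1}{2 K}$
$x{\left(Q \right)} = - \frac{29}{32}$ ($x{\left(Q \right)} = \left(-29\right) \frac{1}{32} = - \frac{29}{32}$)
$g{\left(B,Y \right)} = B + B Y$
$v{\left(j \right)} = 4 - j^{2}$ ($v{\left(j \right)} = 4 - j \left(1 + 0\right) j = 4 - j 1 j = 4 - j j = 4 - j^{2}$)
$\left(x{\left(-22 \right)} + T{\left(-10 \right)}\right) 637 + v{\left(-2237 \right)} = \left(- \frac{29}{32} + \frac{1}{2 \left(-10\right)}\right) 637 + \left(4 - \left(-2237\right)^{2}\right) = \left(- \frac{29}{32} + \frac{1}{2} \left(- \frac{1}{10}\right)\right) 637 + \left(4 - 5004169\right) = \left(- \frac{29}{32} - \frac{1}{20}\right) 637 + \left(4 - 5004169\right) = \left(- \frac{153}{160}\right) 637 - 5004165 = - \frac{97461}{160} - 5004165 = - \frac{800763861}{160}$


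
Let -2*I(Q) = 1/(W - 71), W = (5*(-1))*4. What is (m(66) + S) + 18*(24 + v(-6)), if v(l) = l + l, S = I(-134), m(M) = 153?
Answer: 67159/182 ≈ 369.01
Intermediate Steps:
W = -20 (W = -5*4 = -20)
I(Q) = 1/182 (I(Q) = -1/(2*(-20 - 71)) = -½/(-91) = -½*(-1/91) = 1/182)
S = 1/182 ≈ 0.0054945
v(l) = 2*l
(m(66) + S) + 18*(24 + v(-6)) = (153 + 1/182) + 18*(24 + 2*(-6)) = 27847/182 + 18*(24 - 12) = 27847/182 + 18*12 = 27847/182 + 216 = 67159/182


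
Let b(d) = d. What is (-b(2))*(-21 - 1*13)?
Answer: 68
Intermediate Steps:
(-b(2))*(-21 - 1*13) = (-1*2)*(-21 - 1*13) = -2*(-21 - 13) = -2*(-34) = 68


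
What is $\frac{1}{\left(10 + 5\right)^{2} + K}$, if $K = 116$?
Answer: $\frac{1}{341} \approx 0.0029326$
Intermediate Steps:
$\frac{1}{\left(10 + 5\right)^{2} + K} = \frac{1}{\left(10 + 5\right)^{2} + 116} = \frac{1}{15^{2} + 116} = \frac{1}{225 + 116} = \frac{1}{341}$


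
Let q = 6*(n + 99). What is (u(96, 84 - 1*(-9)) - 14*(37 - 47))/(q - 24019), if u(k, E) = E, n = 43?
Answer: -233/23167 ≈ -0.010057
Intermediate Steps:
q = 852 (q = 6*(43 + 99) = 6*142 = 852)
(u(96, 84 - 1*(-9)) - 14*(37 - 47))/(q - 24019) = ((84 - 1*(-9)) - 14*(37 - 47))/(852 - 24019) = ((84 + 9) - 14*(-10))/(-23167) = (93 + 140)*(-1/23167) = 233*(-1/23167) = -233/23167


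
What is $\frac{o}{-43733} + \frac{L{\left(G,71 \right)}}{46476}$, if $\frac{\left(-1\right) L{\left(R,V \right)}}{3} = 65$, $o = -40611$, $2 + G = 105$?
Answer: $\frac{626302967}{677511636} \approx 0.92442$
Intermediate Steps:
$G = 103$ ($G = -2 + 105 = 103$)
$L{\left(R,V \right)} = -195$ ($L{\left(R,V \right)} = \left(-3\right) 65 = -195$)
$\frac{o}{-43733} + \frac{L{\left(G,71 \right)}}{46476} = - \frac{40611}{-43733} - \frac{195}{46476} = \left(-40611\right) \left(- \frac{1}{43733}\right) - \frac{65}{15492} = \frac{40611}{43733} - \frac{65}{15492} = \frac{626302967}{677511636}$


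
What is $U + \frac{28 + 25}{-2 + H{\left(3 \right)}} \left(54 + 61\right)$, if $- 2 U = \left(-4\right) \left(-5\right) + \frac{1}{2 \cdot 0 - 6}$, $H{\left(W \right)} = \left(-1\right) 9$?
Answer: $- \frac{74449}{132} \approx -564.01$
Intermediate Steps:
$H{\left(W \right)} = -9$
$U = - \frac{119}{12}$ ($U = - \frac{\left(-4\right) \left(-5\right) + \frac{1}{2 \cdot 0 - 6}}{2} = - \frac{20 + \frac{1}{0 - 6}}{2} = - \frac{20 + \frac{1}{-6}}{2} = - \frac{20 - \frac{1}{6}}{2} = \left(- \frac{1}{2}\right) \frac{119}{6} = - \frac{119}{12} \approx -9.9167$)
$U + \frac{28 + 25}{-2 + H{\left(3 \right)}} \left(54 + 61\right) = - \frac{119}{12} + \frac{28 + 25}{-2 - 9} \left(54 + 61\right) = - \frac{119}{12} + \frac{53}{-11} \cdot 115 = - \frac{119}{12} + 53 \left(- \frac{1}{11}\right) 115 = - \frac{119}{12} - \frac{6095}{11} = - \frac{74449}{132}$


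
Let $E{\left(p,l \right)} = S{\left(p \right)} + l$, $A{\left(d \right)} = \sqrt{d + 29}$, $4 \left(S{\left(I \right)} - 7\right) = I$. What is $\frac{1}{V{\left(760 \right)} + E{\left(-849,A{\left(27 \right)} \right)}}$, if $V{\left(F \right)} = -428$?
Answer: $- \frac{10132}{6415193} - \frac{32 \sqrt{14}}{6415193} \approx -0.001598$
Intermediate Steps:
$S{\left(I \right)} = 7 + \frac{I}{4}$
$A{\left(d \right)} = \sqrt{29 + d}$
$E{\left(p,l \right)} = 7 + l + \frac{p}{4}$ ($E{\left(p,l \right)} = \left(7 + \frac{p}{4}\right) + l = 7 + l + \frac{p}{4}$)
$\frac{1}{V{\left(760 \right)} + E{\left(-849,A{\left(27 \right)} \right)}} = \frac{1}{-428 + \left(7 + \sqrt{29 + 27} + \frac{1}{4} \left(-849\right)\right)} = \frac{1}{-428 + \left(7 + \sqrt{56} - \frac{849}{4}\right)} = \frac{1}{-428 + \left(7 + 2 \sqrt{14} - \frac{849}{4}\right)} = \frac{1}{-428 - \left(\frac{821}{4} - 2 \sqrt{14}\right)} = \frac{1}{- \frac{2533}{4} + 2 \sqrt{14}}$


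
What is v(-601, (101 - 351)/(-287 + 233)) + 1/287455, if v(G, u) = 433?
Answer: 124468016/287455 ≈ 433.00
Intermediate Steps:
v(-601, (101 - 351)/(-287 + 233)) + 1/287455 = 433 + 1/287455 = 124468016/287455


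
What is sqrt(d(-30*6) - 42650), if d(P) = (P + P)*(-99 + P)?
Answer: sqrt(57790) ≈ 240.40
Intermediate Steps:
d(P) = 2*P*(-99 + P) (d(P) = (2*P)*(-99 + P) = 2*P*(-99 + P))
sqrt(d(-30*6) - 42650) = sqrt(2*(-30*6)*(-99 - 30*6) - 42650) = sqrt(2*(-180)*(-99 - 180) - 42650) = sqrt(2*(-180)*(-279) - 42650) = sqrt(100440 - 42650) = sqrt(57790)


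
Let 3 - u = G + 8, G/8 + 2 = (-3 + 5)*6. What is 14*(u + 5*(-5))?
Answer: -1540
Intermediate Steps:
G = 80 (G = -16 + 8*((-3 + 5)*6) = -16 + 8*(2*6) = -16 + 8*12 = -16 + 96 = 80)
u = -85 (u = 3 - (80 + 8) = 3 - 1*88 = 3 - 88 = -85)
14*(u + 5*(-5)) = 14*(-85 + 5*(-5)) = 14*(-85 - 25) = 14*(-110) = -1540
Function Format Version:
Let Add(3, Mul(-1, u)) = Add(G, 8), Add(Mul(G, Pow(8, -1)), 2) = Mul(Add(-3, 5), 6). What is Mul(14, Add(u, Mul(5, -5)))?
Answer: -1540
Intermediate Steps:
G = 80 (G = Add(-16, Mul(8, Mul(Add(-3, 5), 6))) = Add(-16, Mul(8, Mul(2, 6))) = Add(-16, Mul(8, 12)) = Add(-16, 96) = 80)
u = -85 (u = Add(3, Mul(-1, Add(80, 8))) = Add(3, Mul(-1, 88)) = Add(3, -88) = -85)
Mul(14, Add(u, Mul(5, -5))) = Mul(14, Add(-85, Mul(5, -5))) = Mul(14, Add(-85, -25)) = Mul(14, -110) = -1540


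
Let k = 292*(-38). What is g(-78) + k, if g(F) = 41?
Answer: -11055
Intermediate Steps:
k = -11096
g(-78) + k = 41 - 11096 = -11055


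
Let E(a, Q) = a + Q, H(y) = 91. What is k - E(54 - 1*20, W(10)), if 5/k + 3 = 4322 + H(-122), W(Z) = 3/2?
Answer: -15655/441 ≈ -35.499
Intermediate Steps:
W(Z) = 3/2 (W(Z) = 3*(½) = 3/2)
E(a, Q) = Q + a
k = 1/882 (k = 5/(-3 + (4322 + 91)) = 5/(-3 + 4413) = 5/4410 = 5*(1/4410) = 1/882 ≈ 0.0011338)
k - E(54 - 1*20, W(10)) = 1/882 - (3/2 + (54 - 1*20)) = 1/882 - (3/2 + (54 - 20)) = 1/882 - (3/2 + 34) = 1/882 - 1*71/2 = 1/882 - 71/2 = -15655/441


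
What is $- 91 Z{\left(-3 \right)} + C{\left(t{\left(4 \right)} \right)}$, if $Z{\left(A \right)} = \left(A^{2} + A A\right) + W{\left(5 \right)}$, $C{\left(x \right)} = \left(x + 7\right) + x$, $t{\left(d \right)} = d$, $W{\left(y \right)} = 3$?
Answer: $-1896$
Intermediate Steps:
$C{\left(x \right)} = 7 + 2 x$ ($C{\left(x \right)} = \left(7 + x\right) + x = 7 + 2 x$)
$Z{\left(A \right)} = 3 + 2 A^{2}$ ($Z{\left(A \right)} = \left(A^{2} + A A\right) + 3 = \left(A^{2} + A^{2}\right) + 3 = 2 A^{2} + 3 = 3 + 2 A^{2}$)
$- 91 Z{\left(-3 \right)} + C{\left(t{\left(4 \right)} \right)} = - 91 \left(3 + 2 \left(-3\right)^{2}\right) + \left(7 + 2 \cdot 4\right) = - 91 \left(3 + 2 \cdot 9\right) + \left(7 + 8\right) = - 91 \left(3 + 18\right) + 15 = \left(-91\right) 21 + 15 = -1911 + 15 = -1896$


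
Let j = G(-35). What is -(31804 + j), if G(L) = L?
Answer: -31769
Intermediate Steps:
j = -35
-(31804 + j) = -(31804 - 35) = -1*31769 = -31769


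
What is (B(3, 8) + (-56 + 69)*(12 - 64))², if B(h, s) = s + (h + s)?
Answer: 431649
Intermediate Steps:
B(h, s) = h + 2*s
(B(3, 8) + (-56 + 69)*(12 - 64))² = ((3 + 2*8) + (-56 + 69)*(12 - 64))² = ((3 + 16) + 13*(-52))² = (19 - 676)² = (-657)² = 431649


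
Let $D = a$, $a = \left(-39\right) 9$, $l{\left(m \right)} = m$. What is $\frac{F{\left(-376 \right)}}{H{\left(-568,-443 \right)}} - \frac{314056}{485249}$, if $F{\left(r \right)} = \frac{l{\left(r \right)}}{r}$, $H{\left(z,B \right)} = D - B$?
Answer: $- \frac{28407903}{44642908} \approx -0.63634$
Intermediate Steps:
$a = -351$
$D = -351$
$H{\left(z,B \right)} = -351 - B$
$F{\left(r \right)} = 1$ ($F{\left(r \right)} = \frac{r}{r} = 1$)
$\frac{F{\left(-376 \right)}}{H{\left(-568,-443 \right)}} - \frac{314056}{485249} = 1 \frac{1}{-351 - -443} - \frac{314056}{485249} = 1 \frac{1}{-351 + 443} - \frac{314056}{485249} = 1 \cdot \frac{1}{92} - \frac{314056}{485249} = \frac{1}{92} - \frac{314056}{485249} = - \frac{28407903}{44642908}$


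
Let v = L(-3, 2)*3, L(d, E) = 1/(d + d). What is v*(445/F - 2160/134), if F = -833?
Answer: 929455/111622 ≈ 8.3268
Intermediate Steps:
L(d, E) = 1/(2*d)
v = -1/2 (v = ((1/2)/(-3))*3 = ((1/2)*(-1/3))*3 = -1/6*3 = -1/2 ≈ -0.50000)
v*(445/F - 2160/134) = -(445/(-833) - 2160/134)/2 = -(445*(-1/833) - 2160*1/134)/2 = -(-445/833 - 1080/67)/2 = -1/2*(-929455/55811) = 929455/111622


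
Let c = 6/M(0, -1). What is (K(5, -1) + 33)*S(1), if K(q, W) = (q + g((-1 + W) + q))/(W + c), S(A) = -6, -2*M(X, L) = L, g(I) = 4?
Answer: -2232/11 ≈ -202.91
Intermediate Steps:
M(X, L) = -L/2
c = 12 (c = 6/((-½*(-1))) = 6/(½) = 6*2 = 12)
K(q, W) = (4 + q)/(12 + W) (K(q, W) = (q + 4)/(W + 12) = (4 + q)/(12 + W))
(K(5, -1) + 33)*S(1) = ((4 + 5)/(12 - 1) + 33)*(-6) = (9/11 + 33)*(-6) = (372/11)*(-6) = -2232/11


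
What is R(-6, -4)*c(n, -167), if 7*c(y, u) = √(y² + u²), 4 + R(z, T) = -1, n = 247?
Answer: -5*√88898/7 ≈ -212.97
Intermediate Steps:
R(z, T) = -5 (R(z, T) = -4 - 1 = -5)
c(y, u) = √(u² + y²)/7 (c(y, u) = √(y² + u²)/7 = √(u² + y²)/7)
R(-6, -4)*c(n, -167) = -5*√((-167)² + 247²)/7 = -5*√(27889 + 61009)/7 = -5*√88898/7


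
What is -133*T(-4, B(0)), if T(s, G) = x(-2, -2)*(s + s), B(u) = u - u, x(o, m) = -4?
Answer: -4256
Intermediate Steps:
B(u) = 0
T(s, G) = -8*s (T(s, G) = -4*(s + s) = -8*s)
-133*T(-4, B(0)) = -(-1064)*(-4) = -133*32 = -4256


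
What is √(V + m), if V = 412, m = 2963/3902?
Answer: √6284510474/3902 ≈ 20.316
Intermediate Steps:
m = 2963/3902 (m = 2963*(1/3902) = 2963/3902 ≈ 0.75935)
√(V + m) = √(412 + 2963/3902) = √(1610587/3902) = √6284510474/3902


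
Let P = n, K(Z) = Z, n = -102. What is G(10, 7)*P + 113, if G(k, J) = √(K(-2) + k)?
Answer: 113 - 204*√2 ≈ -175.50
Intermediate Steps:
P = -102
G(k, J) = √(-2 + k)
G(10, 7)*P + 113 = √(-2 + 10)*(-102) + 113 = √8*(-102) + 113 = (2*√2)*(-102) + 113 = -204*√2 + 113 = 113 - 204*√2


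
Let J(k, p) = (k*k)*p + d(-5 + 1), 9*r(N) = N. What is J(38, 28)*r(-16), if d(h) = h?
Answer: -71872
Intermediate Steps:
r(N) = N/9
J(k, p) = -4 + p*k² (J(k, p) = (k*k)*p + (-5 + 1) = k²*p - 4 = p*k² - 4 = -4 + p*k²)
J(38, 28)*r(-16) = (-4 + 28*38²)*((⅑)*(-16)) = (-4 + 28*1444)*(-16/9) = (-4 + 40432)*(-16/9) = 40428*(-16/9) = -71872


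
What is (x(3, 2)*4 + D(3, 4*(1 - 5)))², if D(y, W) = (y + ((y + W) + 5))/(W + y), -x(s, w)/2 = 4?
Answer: 168921/169 ≈ 999.53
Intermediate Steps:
x(s, w) = -8 (x(s, w) = -2*4 = -8)
D(y, W) = (5 + W + 2*y)/(W + y) (D(y, W) = (y + ((W + y) + 5))/(W + y) = (y + (5 + W + y))/(W + y) = (5 + W + 2*y)/(W + y))
(x(3, 2)*4 + D(3, 4*(1 - 5)))² = (-8*4 + (5 + 4*(1 - 5) + 2*3)/(4*(1 - 5) + 3))² = (-32 + (5 + 4*(-4) + 6)/(4*(-4) + 3))² = (-32 + (5 - 16 + 6)/(-16 + 3))² = (-32 - 5/(-13))² = (-32 - 1/13*(-5))² = (-32 + 5/13)² = (-411/13)² = 168921/169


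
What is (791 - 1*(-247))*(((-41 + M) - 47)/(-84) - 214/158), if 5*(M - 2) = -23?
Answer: -1583469/5530 ≈ -286.34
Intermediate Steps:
M = -13/5 (M = 2 + (⅕)*(-23) = 2 - 23/5 = -13/5 ≈ -2.6000)
(791 - 1*(-247))*(((-41 + M) - 47)/(-84) - 214/158) = (791 - 1*(-247))*(((-41 - 13/5) - 47)/(-84) - 214/158) = (791 + 247)*((-218/5 - 47)*(-1/84) - 214*1/158) = 1038*(-453/5*(-1/84) - 107/79) = 1038*(151/140 - 107/79) = 1038*(-3051/11060) = -1583469/5530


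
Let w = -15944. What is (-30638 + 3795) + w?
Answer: -42787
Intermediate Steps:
(-30638 + 3795) + w = (-30638 + 3795) - 15944 = -26843 - 15944 = -42787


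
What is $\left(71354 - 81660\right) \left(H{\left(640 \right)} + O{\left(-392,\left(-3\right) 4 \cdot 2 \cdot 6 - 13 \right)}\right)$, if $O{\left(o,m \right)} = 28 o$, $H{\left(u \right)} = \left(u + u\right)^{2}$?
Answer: $-16772231744$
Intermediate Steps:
$H{\left(u \right)} = 4 u^{2}$ ($H{\left(u \right)} = \left(2 u\right)^{2} = 4 u^{2}$)
$\left(71354 - 81660\right) \left(H{\left(640 \right)} + O{\left(-392,\left(-3\right) 4 \cdot 2 \cdot 6 - 13 \right)}\right) = \left(71354 - 81660\right) \left(4 \cdot 640^{2} + 28 \left(-392\right)\right) = - 10306 \left(4 \cdot 409600 - 10976\right) = - 10306 \left(1638400 - 10976\right) = \left(-10306\right) 1627424 = -16772231744$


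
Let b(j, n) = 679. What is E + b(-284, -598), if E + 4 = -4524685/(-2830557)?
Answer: 1915150660/2830557 ≈ 676.60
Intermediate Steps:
E = -6797543/2830557 (E = -4 - 4524685/(-2830557) = -4 - 4524685*(-1/2830557) = -4 + 4524685/2830557 = -6797543/2830557 ≈ -2.4015)
E + b(-284, -598) = -6797543/2830557 + 679 = 1915150660/2830557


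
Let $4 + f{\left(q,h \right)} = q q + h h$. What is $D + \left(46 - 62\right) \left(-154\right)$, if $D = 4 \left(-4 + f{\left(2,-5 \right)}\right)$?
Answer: $2548$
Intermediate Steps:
$f{\left(q,h \right)} = -4 + h^{2} + q^{2}$ ($f{\left(q,h \right)} = -4 + \left(q q + h h\right) = -4 + \left(q^{2} + h^{2}\right) = -4 + \left(h^{2} + q^{2}\right) = -4 + h^{2} + q^{2}$)
$D = 84$ ($D = 4 \left(-4 + \left(-4 + \left(-5\right)^{2} + 2^{2}\right)\right) = 4 \left(-4 + \left(-4 + 25 + 4\right)\right) = 4 \left(-4 + 25\right) = 4 \cdot 21 = 84$)
$D + \left(46 - 62\right) \left(-154\right) = 84 + \left(46 - 62\right) \left(-154\right) = 84 - -2464 = 84 + 2464 = 2548$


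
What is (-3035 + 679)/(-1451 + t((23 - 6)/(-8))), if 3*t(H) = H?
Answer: 56544/34841 ≈ 1.6229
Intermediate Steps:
t(H) = H/3
(-3035 + 679)/(-1451 + t((23 - 6)/(-8))) = (-3035 + 679)/(-1451 + ((23 - 6)/(-8))/3) = -2356/(-1451 + (17*(-⅛))/3) = -2356/(-1451 + (⅓)*(-17/8)) = -2356/(-1451 - 17/24) = -2356/(-34841/24) = -2356*(-24/34841) = 56544/34841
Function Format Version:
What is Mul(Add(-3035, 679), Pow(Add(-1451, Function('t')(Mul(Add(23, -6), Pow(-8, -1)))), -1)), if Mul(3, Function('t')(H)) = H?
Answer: Rational(56544, 34841) ≈ 1.6229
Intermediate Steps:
Function('t')(H) = Mul(Rational(1, 3), H)
Mul(Add(-3035, 679), Pow(Add(-1451, Function('t')(Mul(Add(23, -6), Pow(-8, -1)))), -1)) = Mul(Add(-3035, 679), Pow(Add(-1451, Mul(Rational(1, 3), Mul(Add(23, -6), Pow(-8, -1)))), -1)) = Mul(-2356, Pow(Add(-1451, Mul(Rational(1, 3), Mul(17, Rational(-1, 8)))), -1)) = Mul(-2356, Pow(Add(-1451, Mul(Rational(1, 3), Rational(-17, 8))), -1)) = Mul(-2356, Pow(Add(-1451, Rational(-17, 24)), -1)) = Mul(-2356, Pow(Rational(-34841, 24), -1)) = Mul(-2356, Rational(-24, 34841)) = Rational(56544, 34841)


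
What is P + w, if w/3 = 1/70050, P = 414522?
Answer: 9679088701/23350 ≈ 4.1452e+5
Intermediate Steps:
w = 1/23350 (w = 3/70050 = 3*(1/70050) = 1/23350 ≈ 4.2827e-5)
P + w = 414522 + 1/23350 = 9679088701/23350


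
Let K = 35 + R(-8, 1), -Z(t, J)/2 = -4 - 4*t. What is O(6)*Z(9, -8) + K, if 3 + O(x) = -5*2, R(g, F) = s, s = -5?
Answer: -1010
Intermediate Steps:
R(g, F) = -5
O(x) = -13 (O(x) = -3 - 5*2 = -3 - 10 = -13)
Z(t, J) = 8 + 8*t (Z(t, J) = -2*(-4 - 4*t) = 8 + 8*t)
K = 30 (K = 35 - 5 = 30)
O(6)*Z(9, -8) + K = -13*(8 + 8*9) + 30 = -13*(8 + 72) + 30 = -13*80 + 30 = -1040 + 30 = -1010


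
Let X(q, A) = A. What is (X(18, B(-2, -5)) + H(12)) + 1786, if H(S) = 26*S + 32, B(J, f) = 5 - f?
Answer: 2140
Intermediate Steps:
H(S) = 32 + 26*S
(X(18, B(-2, -5)) + H(12)) + 1786 = ((5 - 1*(-5)) + (32 + 26*12)) + 1786 = ((5 + 5) + (32 + 312)) + 1786 = (10 + 344) + 1786 = 354 + 1786 = 2140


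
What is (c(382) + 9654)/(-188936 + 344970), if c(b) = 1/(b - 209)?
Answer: 1670143/26993882 ≈ 0.061871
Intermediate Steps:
c(b) = 1/(-209 + b)
(c(382) + 9654)/(-188936 + 344970) = (1/(-209 + 382) + 9654)/(-188936 + 344970) = (1/173 + 9654)/156034 = (1/173 + 9654)*(1/156034) = (1670143/173)*(1/156034) = 1670143/26993882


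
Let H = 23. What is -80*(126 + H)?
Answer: -11920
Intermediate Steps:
-80*(126 + H) = -80*(126 + 23) = -80*149 = -11920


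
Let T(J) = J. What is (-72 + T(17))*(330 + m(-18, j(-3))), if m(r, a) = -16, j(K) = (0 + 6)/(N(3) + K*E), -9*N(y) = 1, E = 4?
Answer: -17270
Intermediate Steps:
N(y) = -⅑ (N(y) = -⅑*1 = -⅑)
j(K) = 6/(-⅑ + 4*K) (j(K) = (0 + 6)/(-⅑ + K*4) = 6/(-⅑ + 4*K))
(-72 + T(17))*(330 + m(-18, j(-3))) = (-72 + 17)*(330 - 16) = -55*314 = -17270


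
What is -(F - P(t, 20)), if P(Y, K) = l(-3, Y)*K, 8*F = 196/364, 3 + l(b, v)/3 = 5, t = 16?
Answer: 12473/104 ≈ 119.93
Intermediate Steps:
l(b, v) = 6 (l(b, v) = -9 + 3*5 = -9 + 15 = 6)
F = 7/104 (F = (196/364)/8 = (196*(1/364))/8 = (1/8)*(7/13) = 7/104 ≈ 0.067308)
P(Y, K) = 6*K
-(F - P(t, 20)) = -(7/104 - 6*20) = -(7/104 - 1*120) = -(7/104 - 120) = -1*(-12473/104) = 12473/104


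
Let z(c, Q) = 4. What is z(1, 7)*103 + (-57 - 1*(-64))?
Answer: 419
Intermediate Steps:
z(1, 7)*103 + (-57 - 1*(-64)) = 4*103 + (-57 - 1*(-64)) = 412 + (-57 + 64) = 412 + 7 = 419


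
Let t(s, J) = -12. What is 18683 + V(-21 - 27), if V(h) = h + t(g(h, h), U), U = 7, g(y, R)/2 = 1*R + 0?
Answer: 18623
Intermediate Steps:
g(y, R) = 2*R (g(y, R) = 2*(1*R + 0) = 2*(R + 0) = 2*R)
V(h) = -12 + h (V(h) = h - 12 = -12 + h)
18683 + V(-21 - 27) = 18683 + (-12 + (-21 - 27)) = 18683 + (-12 - 48) = 18683 - 60 = 18623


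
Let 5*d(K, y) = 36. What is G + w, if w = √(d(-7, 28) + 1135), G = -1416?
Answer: -1416 + √28555/5 ≈ -1382.2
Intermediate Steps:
d(K, y) = 36/5 (d(K, y) = (⅕)*36 = 36/5)
w = √28555/5 (w = √(36/5 + 1135) = √(5711/5) = √28555/5 ≈ 33.796)
G + w = -1416 + √28555/5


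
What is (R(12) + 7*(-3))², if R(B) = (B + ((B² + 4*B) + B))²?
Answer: 2174823225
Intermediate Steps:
R(B) = (B² + 6*B)² (R(B) = (B + (B² + 5*B))² = (B² + 6*B)²)
(R(12) + 7*(-3))² = (12²*(6 + 12)² + 7*(-3))² = (144*18² - 21)² = (144*324 - 21)² = (46656 - 21)² = 46635² = 2174823225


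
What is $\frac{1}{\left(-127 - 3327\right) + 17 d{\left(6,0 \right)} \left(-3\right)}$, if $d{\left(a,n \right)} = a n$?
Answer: $- \frac{1}{3454} \approx -0.00028952$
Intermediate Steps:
$\frac{1}{\left(-127 - 3327\right) + 17 d{\left(6,0 \right)} \left(-3\right)} = \frac{1}{\left(-127 - 3327\right) + 17 \cdot 6 \cdot 0 \left(-3\right)} = \frac{1}{-3454 + 17 \cdot 0 \left(-3\right)} = \frac{1}{-3454 + 0 \left(-3\right)} = \frac{1}{-3454 + 0} = \frac{1}{-3454} = - \frac{1}{3454}$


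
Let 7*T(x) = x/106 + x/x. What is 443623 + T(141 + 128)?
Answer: 329168641/742 ≈ 4.4362e+5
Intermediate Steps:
T(x) = ⅐ + x/742 (T(x) = (x/106 + x/x)/7 = (x*(1/106) + 1)/7 = (x/106 + 1)/7 = (1 + x/106)/7 = ⅐ + x/742)
443623 + T(141 + 128) = 443623 + (⅐ + (141 + 128)/742) = 443623 + (⅐ + (1/742)*269) = 443623 + (⅐ + 269/742) = 443623 + 375/742 = 329168641/742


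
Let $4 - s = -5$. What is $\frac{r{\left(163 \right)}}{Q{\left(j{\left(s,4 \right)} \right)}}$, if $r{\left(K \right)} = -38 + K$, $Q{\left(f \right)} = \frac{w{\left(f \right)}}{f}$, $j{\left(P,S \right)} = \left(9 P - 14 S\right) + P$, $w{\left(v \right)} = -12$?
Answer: $- \frac{2125}{6} \approx -354.17$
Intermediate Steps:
$s = 9$ ($s = 4 - -5 = 4 + 5 = 9$)
$j{\left(P,S \right)} = - 14 S + 10 P$ ($j{\left(P,S \right)} = \left(- 14 S + 9 P\right) + P = - 14 S + 10 P$)
$Q{\left(f \right)} = - \frac{12}{f}$
$\frac{r{\left(163 \right)}}{Q{\left(j{\left(s,4 \right)} \right)}} = \frac{-38 + 163}{\left(-12\right) \frac{1}{\left(-14\right) 4 + 10 \cdot 9}} = \frac{125}{\left(-12\right) \frac{1}{-56 + 90}} = \frac{125}{\left(-12\right) \frac{1}{34}} = \frac{125}{- \frac{6}{17}} = 125 \left(- \frac{17}{6}\right) = - \frac{2125}{6}$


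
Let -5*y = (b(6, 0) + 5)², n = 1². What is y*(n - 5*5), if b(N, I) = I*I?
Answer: 120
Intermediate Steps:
b(N, I) = I²
n = 1
y = -5 (y = -(0² + 5)²/5 = -(0 + 5)²/5 = -⅕*5² = -⅕*25 = -5)
y*(n - 5*5) = -5*(1 - 5*5) = -5*(1 - 25) = -5*(-24) = 120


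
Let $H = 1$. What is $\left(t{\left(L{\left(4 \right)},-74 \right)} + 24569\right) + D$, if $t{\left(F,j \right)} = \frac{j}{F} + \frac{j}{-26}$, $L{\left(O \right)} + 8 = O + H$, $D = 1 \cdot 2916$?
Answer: $\frac{1072988}{39} \approx 27513.0$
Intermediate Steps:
$D = 2916$
$L{\left(O \right)} = -7 + O$ ($L{\left(O \right)} = -8 + \left(O + 1\right) = -8 + \left(1 + O\right) = -7 + O$)
$t{\left(F,j \right)} = - \frac{j}{26} + \frac{j}{F}$ ($t{\left(F,j \right)} = \frac{j}{F} + j \left(- \frac{1}{26}\right) = \frac{j}{F} - \frac{j}{26} = - \frac{j}{26} + \frac{j}{F}$)
$\left(t{\left(L{\left(4 \right)},-74 \right)} + 24569\right) + D = \left(\left(\left(- \frac{1}{26}\right) \left(-74\right) - \frac{74}{-7 + 4}\right) + 24569\right) + 2916 = \left(\left(\frac{37}{13} - \frac{74}{-3}\right) + 24569\right) + 2916 = \left(\left(\frac{37}{13} - - \frac{74}{3}\right) + 24569\right) + 2916 = \left(\left(\frac{37}{13} + \frac{74}{3}\right) + 24569\right) + 2916 = \left(\frac{1073}{39} + 24569\right) + 2916 = \frac{959264}{39} + 2916 = \frac{1072988}{39}$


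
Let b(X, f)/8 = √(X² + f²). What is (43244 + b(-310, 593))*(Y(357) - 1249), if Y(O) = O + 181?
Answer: -30746484 - 5688*√447749 ≈ -3.4553e+7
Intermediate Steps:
Y(O) = 181 + O
b(X, f) = 8*√(X² + f²)
(43244 + b(-310, 593))*(Y(357) - 1249) = (43244 + 8*√((-310)² + 593²))*((181 + 357) - 1249) = (43244 + 8*√(96100 + 351649))*(538 - 1249) = (43244 + 8*√447749)*(-711) = -30746484 - 5688*√447749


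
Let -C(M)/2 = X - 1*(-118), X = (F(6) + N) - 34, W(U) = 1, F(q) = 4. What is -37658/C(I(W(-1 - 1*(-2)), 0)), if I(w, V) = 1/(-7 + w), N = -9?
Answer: 18829/79 ≈ 238.34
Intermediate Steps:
X = -39 (X = (4 - 9) - 34 = -5 - 34 = -39)
C(M) = -158 (C(M) = -2*(-39 - 1*(-118)) = -2*(-39 + 118) = -2*79 = -158)
-37658/C(I(W(-1 - 1*(-2)), 0)) = -37658/(-158) = -37658*(-1/158) = 18829/79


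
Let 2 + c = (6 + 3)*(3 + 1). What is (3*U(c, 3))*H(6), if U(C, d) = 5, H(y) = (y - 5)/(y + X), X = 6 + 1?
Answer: 15/13 ≈ 1.1538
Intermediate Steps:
c = 34 (c = -2 + (6 + 3)*(3 + 1) = -2 + 9*4 = -2 + 36 = 34)
X = 7
H(y) = (-5 + y)/(7 + y) (H(y) = (y - 5)/(y + 7) = (-5 + y)/(7 + y))
(3*U(c, 3))*H(6) = (3*5)*((-5 + 6)/(7 + 6)) = 15*(1/13) = 15/13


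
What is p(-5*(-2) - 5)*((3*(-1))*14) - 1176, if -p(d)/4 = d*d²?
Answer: 19824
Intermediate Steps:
p(d) = -4*d³ (p(d) = -4*d*d² = -4*d³)
p(-5*(-2) - 5)*((3*(-1))*14) - 1176 = (-4*(-5*(-2) - 5)³)*((3*(-1))*14) - 1176 = (-4*(10 - 5)³)*(-3*14) - 1176 = -4*5³*(-42) - 1176 = -4*125*(-42) - 1176 = -500*(-42) - 1176 = 21000 - 1176 = 19824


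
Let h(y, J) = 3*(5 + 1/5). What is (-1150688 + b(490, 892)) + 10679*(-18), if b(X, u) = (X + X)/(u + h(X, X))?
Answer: -3047060340/2269 ≈ -1.3429e+6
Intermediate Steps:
h(y, J) = 78/5 (h(y, J) = 3*(5 + ⅕) = 3*(26/5) = 78/5)
b(X, u) = 2*X/(78/5 + u) (b(X, u) = (X + X)/(u + 78/5) = (2*X)/(78/5 + u) = 2*X/(78/5 + u))
(-1150688 + b(490, 892)) + 10679*(-18) = (-1150688 + 10*490/(78 + 5*892)) + 10679*(-18) = (-1150688 + 10*490/(78 + 4460)) - 192222 = (-1150688 + 10*490/4538) - 192222 = (-1150688 + 10*490*(1/4538)) - 192222 = (-1150688 + 2450/2269) - 192222 = -2610908622/2269 - 192222 = -3047060340/2269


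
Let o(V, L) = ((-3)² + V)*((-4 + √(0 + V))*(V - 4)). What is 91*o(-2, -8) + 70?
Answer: 15358 - 3822*I*√2 ≈ 15358.0 - 5405.1*I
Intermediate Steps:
o(V, L) = (-4 + V)*(-4 + √V)*(9 + V) (o(V, L) = (9 + V)*((-4 + √V)*(-4 + V)) = (9 + V)*((-4 + V)*(-4 + √V)) = (-4 + V)*(-4 + √V)*(9 + V))
91*o(-2, -8) + 70 = 91*(144 + (-2)^(5/2) - 36*I*√2 - 20*(-2) - 4*(-2)² + 5*(-2)^(3/2)) + 70 = 91*(144 + 4*I*√2 - 36*I*√2 + 40 - 4*4 + 5*(-2*I*√2)) + 70 = 91*(144 + 4*I*√2 - 36*I*√2 + 40 - 16 - 10*I*√2) + 70 = 91*(168 - 42*I*√2) + 70 = (15288 - 3822*I*√2) + 70 = 15358 - 3822*I*√2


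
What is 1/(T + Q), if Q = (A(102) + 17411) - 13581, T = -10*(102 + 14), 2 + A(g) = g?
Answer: 1/2770 ≈ 0.00036101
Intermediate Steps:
A(g) = -2 + g
T = -1160 (T = -10*116 = -1160)
Q = 3930 (Q = ((-2 + 102) + 17411) - 13581 = (100 + 17411) - 13581 = 17511 - 13581 = 3930)
1/(T + Q) = 1/(-1160 + 3930) = 1/2770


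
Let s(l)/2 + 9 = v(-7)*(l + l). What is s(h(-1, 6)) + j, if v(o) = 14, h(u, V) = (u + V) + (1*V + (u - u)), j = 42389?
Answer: 42987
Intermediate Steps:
h(u, V) = u + 2*V (h(u, V) = (V + u) + (V + 0) = (V + u) + V = u + 2*V)
s(l) = -18 + 56*l (s(l) = -18 + 2*(14*(l + l)) = -18 + 2*(14*(2*l)) = -18 + 2*(28*l) = -18 + 56*l)
s(h(-1, 6)) + j = (-18 + 56*(-1 + 2*6)) + 42389 = (-18 + 56*(-1 + 12)) + 42389 = (-18 + 56*11) + 42389 = (-18 + 616) + 42389 = 598 + 42389 = 42987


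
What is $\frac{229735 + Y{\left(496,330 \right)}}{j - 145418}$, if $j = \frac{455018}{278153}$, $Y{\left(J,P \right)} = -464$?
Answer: $- \frac{63772416463}{40447997936} \approx -1.5767$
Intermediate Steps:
$j = \frac{455018}{278153}$ ($j = 455018 \cdot \frac{1}{278153} = \frac{455018}{278153} \approx 1.6359$)
$\frac{229735 + Y{\left(496,330 \right)}}{j - 145418} = \frac{229735 - 464}{\frac{455018}{278153} - 145418} = \frac{229271}{- \frac{40447997936}{278153}} = 229271 \left(- \frac{278153}{40447997936}\right) = - \frac{63772416463}{40447997936}$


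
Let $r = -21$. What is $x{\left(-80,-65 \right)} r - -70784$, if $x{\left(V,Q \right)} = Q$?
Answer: $72149$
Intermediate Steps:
$x{\left(-80,-65 \right)} r - -70784 = \left(-65\right) \left(-21\right) - -70784 = 1365 + 70784 = 72149$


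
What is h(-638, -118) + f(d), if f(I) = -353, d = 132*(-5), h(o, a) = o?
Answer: -991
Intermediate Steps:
d = -660
h(-638, -118) + f(d) = -638 - 353 = -991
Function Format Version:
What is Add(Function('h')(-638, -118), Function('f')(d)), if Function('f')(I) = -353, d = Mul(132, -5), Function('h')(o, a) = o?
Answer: -991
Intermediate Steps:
d = -660
Add(Function('h')(-638, -118), Function('f')(d)) = Add(-638, -353) = -991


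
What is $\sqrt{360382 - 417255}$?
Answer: $i \sqrt{56873} \approx 238.48 i$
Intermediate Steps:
$\sqrt{360382 - 417255} = \sqrt{-56873} = i \sqrt{56873}$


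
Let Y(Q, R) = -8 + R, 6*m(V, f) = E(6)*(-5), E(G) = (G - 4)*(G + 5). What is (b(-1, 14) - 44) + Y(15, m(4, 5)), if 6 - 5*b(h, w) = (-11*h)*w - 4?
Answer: -1487/15 ≈ -99.133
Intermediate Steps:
b(h, w) = 2 + 11*h*w/5 (b(h, w) = 6/5 - ((-11*h)*w - 4)/5 = 6/5 - (-11*h*w - 4)/5 = 6/5 - (-4 - 11*h*w)/5 = 6/5 + (⅘ + 11*h*w/5) = 2 + 11*h*w/5)
E(G) = (-4 + G)*(5 + G)
m(V, f) = -55/3 (m(V, f) = ((-20 + 6 + 6²)*(-5))/6 = ((-20 + 6 + 36)*(-5))/6 = (22*(-5))/6 = (⅙)*(-110) = -55/3)
(b(-1, 14) - 44) + Y(15, m(4, 5)) = ((2 + (11/5)*(-1)*14) - 44) + (-8 - 55/3) = ((2 - 154/5) - 44) - 79/3 = (-144/5 - 44) - 79/3 = -364/5 - 79/3 = -1487/15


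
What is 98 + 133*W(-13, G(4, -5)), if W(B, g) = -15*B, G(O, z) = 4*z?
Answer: 26033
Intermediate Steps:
98 + 133*W(-13, G(4, -5)) = 98 + 133*(-15*(-13)) = 98 + 133*195 = 98 + 25935 = 26033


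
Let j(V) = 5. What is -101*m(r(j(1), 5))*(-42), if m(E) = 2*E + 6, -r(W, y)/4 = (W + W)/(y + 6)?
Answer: -59388/11 ≈ -5398.9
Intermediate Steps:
r(W, y) = -8*W/(6 + y) (r(W, y) = -4*(W + W)/(y + 6) = -4*2*W/(6 + y) = -8*W/(6 + y))
m(E) = 6 + 2*E
-101*m(r(j(1), 5))*(-42) = -101*(6 + 2*(-8*5/(6 + 5)))*(-42) = -101*(6 + 2*(-8*5/11))*(-42) = -101*(6 + 2*(-8*5*1/11))*(-42) = -101*(6 + 2*(-40/11))*(-42) = -101*(6 - 80/11)*(-42) = -101*(-14/11)*(-42) = (1414/11)*(-42) = -59388/11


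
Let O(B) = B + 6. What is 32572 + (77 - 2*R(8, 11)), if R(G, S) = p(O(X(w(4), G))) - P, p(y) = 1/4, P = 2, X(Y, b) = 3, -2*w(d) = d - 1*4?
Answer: 65305/2 ≈ 32653.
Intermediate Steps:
w(d) = 2 - d/2 (w(d) = -(d - 1*4)/2 = -(d - 4)/2 = -(-4 + d)/2 = 2 - d/2)
O(B) = 6 + B
p(y) = 1/4
R(G, S) = -7/4 (R(G, S) = 1/4 - 1*2 = 1/4 - 2 = -7/4)
32572 + (77 - 2*R(8, 11)) = 32572 + (77 - 2*(-7/4)) = 32572 + (77 + 7/2) = 32572 + 161/2 = 65305/2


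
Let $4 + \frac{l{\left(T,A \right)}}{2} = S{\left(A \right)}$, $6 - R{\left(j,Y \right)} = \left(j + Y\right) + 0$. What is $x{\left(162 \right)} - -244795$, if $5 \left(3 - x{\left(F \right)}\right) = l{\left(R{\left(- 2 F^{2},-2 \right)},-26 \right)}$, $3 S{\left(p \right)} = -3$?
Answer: $244800$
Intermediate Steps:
$S{\left(p \right)} = -1$ ($S{\left(p \right)} = \frac{1}{3} \left(-3\right) = -1$)
$R{\left(j,Y \right)} = 6 - Y - j$ ($R{\left(j,Y \right)} = 6 - \left(\left(j + Y\right) + 0\right) = 6 - \left(\left(Y + j\right) + 0\right) = 6 - \left(Y + j\right) = 6 - Y - j$)
$l{\left(T,A \right)} = -10$ ($l{\left(T,A \right)} = -8 + 2 \left(-1\right) = -8 - 2 = -10$)
$x{\left(F \right)} = 5$ ($x{\left(F \right)} = 3 - -2 = 3 + 2 = 5$)
$x{\left(162 \right)} - -244795 = 5 - -244795 = 5 + 244795 = 244800$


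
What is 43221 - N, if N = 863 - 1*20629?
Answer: 62987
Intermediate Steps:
N = -19766 (N = 863 - 20629 = -19766)
43221 - N = 43221 - 1*(-19766) = 43221 + 19766 = 62987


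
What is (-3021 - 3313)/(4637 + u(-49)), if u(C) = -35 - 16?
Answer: -3167/2293 ≈ -1.3812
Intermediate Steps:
u(C) = -51
(-3021 - 3313)/(4637 + u(-49)) = (-3021 - 3313)/(4637 - 51) = -6334/4586 = -6334*1/4586 = -3167/2293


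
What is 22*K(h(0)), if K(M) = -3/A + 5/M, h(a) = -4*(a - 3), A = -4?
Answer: 77/3 ≈ 25.667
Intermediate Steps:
h(a) = 12 - 4*a (h(a) = -4*(-3 + a) = 12 - 4*a)
K(M) = ¾ + 5/M (K(M) = -3/(-4) + 5/M = -3*(-¼) + 5/M = ¾ + 5/M)
22*K(h(0)) = 22*(¾ + 5/(12 - 4*0)) = 22*(¾ + 5/(12 + 0)) = 22*(¾ + 5/12) = 22*(7/6) = 77/3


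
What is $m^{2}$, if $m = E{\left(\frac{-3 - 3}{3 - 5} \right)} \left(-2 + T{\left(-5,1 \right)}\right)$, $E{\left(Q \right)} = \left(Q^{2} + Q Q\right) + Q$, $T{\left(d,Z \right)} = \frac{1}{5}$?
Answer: $\frac{35721}{25} \approx 1428.8$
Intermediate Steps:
$T{\left(d,Z \right)} = \frac{1}{5}$
$E{\left(Q \right)} = Q + 2 Q^{2}$ ($E{\left(Q \right)} = \left(Q^{2} + Q^{2}\right) + Q = 2 Q^{2} + Q = Q + 2 Q^{2}$)
$m = - \frac{189}{5}$ ($m = \frac{-3 - 3}{3 - 5} \left(1 + 2 \frac{-3 - 3}{3 - 5}\right) \left(-2 + \frac{1}{5}\right) = - \frac{6}{-2} \left(1 + 2 \left(- \frac{6}{-2}\right)\right) \left(- \frac{9}{5}\right) = \left(-6\right) \left(- \frac{1}{2}\right) \left(1 + 2 \left(\left(-6\right) \left(- \frac{1}{2}\right)\right)\right) \left(- \frac{9}{5}\right) = 3 \left(1 + 2 \cdot 3\right) \left(- \frac{9}{5}\right) = 3 \left(1 + 6\right) \left(- \frac{9}{5}\right) = 3 \cdot 7 \left(- \frac{9}{5}\right) = 21 \left(- \frac{9}{5}\right) = - \frac{189}{5} \approx -37.8$)
$m^{2} = \left(- \frac{189}{5}\right)^{2} = \frac{35721}{25}$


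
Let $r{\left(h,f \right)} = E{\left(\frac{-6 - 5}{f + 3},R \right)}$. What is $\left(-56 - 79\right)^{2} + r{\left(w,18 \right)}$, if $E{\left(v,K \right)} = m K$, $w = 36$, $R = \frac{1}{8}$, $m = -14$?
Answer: $\frac{72893}{4} \approx 18223.0$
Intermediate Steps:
$R = \frac{1}{8} \approx 0.125$
$E{\left(v,K \right)} = - 14 K$
$r{\left(h,f \right)} = - \frac{7}{4}$ ($r{\left(h,f \right)} = \left(-14\right) \frac{1}{8} = - \frac{7}{4}$)
$\left(-56 - 79\right)^{2} + r{\left(w,18 \right)} = \left(-56 - 79\right)^{2} - \frac{7}{4} = \left(-135\right)^{2} - \frac{7}{4} = 18225 - \frac{7}{4} = \frac{72893}{4}$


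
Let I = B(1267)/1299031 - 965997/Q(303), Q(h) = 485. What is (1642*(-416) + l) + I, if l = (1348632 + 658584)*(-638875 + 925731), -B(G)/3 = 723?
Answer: 362759492324698062968/630030035 ≈ 5.7578e+11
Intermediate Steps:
B(G) = -2169 (B(G) = -3*723 = -2169)
I = -1254861100872/630030035 (I = -2169/1299031 - 965997/485 = -1254861100872/630030035 ≈ -1991.7)
l = 575781952896 (l = 2007216*286856 = 575781952896)
(1642*(-416) + l) + I = (1642*(-416) + 575781952896) - 1254861100872/630030035 = (-683072 + 575781952896) - 1254861100872/630030035 = 575781269824 - 1254861100872/630030035 = 362759492324698062968/630030035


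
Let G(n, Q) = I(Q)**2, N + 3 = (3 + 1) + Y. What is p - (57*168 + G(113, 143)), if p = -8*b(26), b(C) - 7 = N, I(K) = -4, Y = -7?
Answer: -9600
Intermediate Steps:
N = -6 (N = -3 + ((3 + 1) - 7) = -3 + (4 - 7) = -3 - 3 = -6)
b(C) = 1 (b(C) = 7 - 6 = 1)
G(n, Q) = 16 (G(n, Q) = (-4)**2 = 16)
p = -8 (p = -8*1 = -8)
p - (57*168 + G(113, 143)) = -8 - (57*168 + 16) = -8 - (9576 + 16) = -8 - 1*9592 = -8 - 9592 = -9600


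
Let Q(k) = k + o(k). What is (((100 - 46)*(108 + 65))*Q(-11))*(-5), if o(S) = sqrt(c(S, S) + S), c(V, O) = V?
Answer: 513810 - 46710*I*sqrt(22) ≈ 5.1381e+5 - 2.1909e+5*I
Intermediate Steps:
o(S) = sqrt(2)*sqrt(S) (o(S) = sqrt(S + S) = sqrt(2*S) = sqrt(2)*sqrt(S))
Q(k) = k + sqrt(2)*sqrt(k)
(((100 - 46)*(108 + 65))*Q(-11))*(-5) = (((100 - 46)*(108 + 65))*(-11 + sqrt(2)*sqrt(-11)))*(-5) = ((54*173)*(-11 + sqrt(2)*(I*sqrt(11))))*(-5) = (9342*(-11 + I*sqrt(22)))*(-5) = (-102762 + 9342*I*sqrt(22))*(-5) = 513810 - 46710*I*sqrt(22)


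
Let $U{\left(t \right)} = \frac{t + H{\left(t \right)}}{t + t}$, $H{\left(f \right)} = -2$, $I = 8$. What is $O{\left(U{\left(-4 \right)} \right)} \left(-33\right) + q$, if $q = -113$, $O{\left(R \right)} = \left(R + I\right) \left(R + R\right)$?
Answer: $- \frac{4369}{8} \approx -546.13$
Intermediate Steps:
$U{\left(t \right)} = \frac{-2 + t}{2 t}$ ($U{\left(t \right)} = \frac{t - 2}{t + t} = \frac{-2 + t}{2 t}$)
$O{\left(R \right)} = 2 R \left(8 + R\right)$ ($O{\left(R \right)} = \left(R + 8\right) \left(R + R\right) = \left(8 + R\right) 2 R = 2 R \left(8 + R\right)$)
$O{\left(U{\left(-4 \right)} \right)} \left(-33\right) + q = 2 \frac{-2 - 4}{2 \left(-4\right)} \left(8 + \frac{-2 - 4}{2 \left(-4\right)}\right) \left(-33\right) - 113 = 2 \cdot \frac{1}{2} \left(- \frac{1}{4}\right) \left(-6\right) \left(8 + \frac{1}{2} \left(- \frac{1}{4}\right) \left(-6\right)\right) \left(-33\right) - 113 = 2 \cdot \frac{3}{4} \left(8 + \frac{3}{4}\right) \left(-33\right) - 113 = 2 \cdot \frac{3}{4} \cdot \frac{35}{4} \left(-33\right) - 113 = \frac{105}{8} \left(-33\right) - 113 = - \frac{3465}{8} - 113 = - \frac{4369}{8}$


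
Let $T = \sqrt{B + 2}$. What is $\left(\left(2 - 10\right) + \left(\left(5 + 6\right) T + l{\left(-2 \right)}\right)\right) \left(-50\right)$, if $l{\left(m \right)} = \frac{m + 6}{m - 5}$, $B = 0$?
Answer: $\frac{3000}{7} - 550 \sqrt{2} \approx -349.25$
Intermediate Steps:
$T = \sqrt{2}$ ($T = \sqrt{0 + 2} = \sqrt{2} \approx 1.4142$)
$l{\left(m \right)} = \frac{6 + m}{-5 + m}$
$\left(\left(2 - 10\right) + \left(\left(5 + 6\right) T + l{\left(-2 \right)}\right)\right) \left(-50\right) = \left(\left(2 - 10\right) + \left(\left(5 + 6\right) \sqrt{2} + \frac{6 - 2}{-5 - 2}\right)\right) \left(-50\right) = \left(-8 + \left(11 \sqrt{2} + \frac{1}{-7} \cdot 4\right)\right) \left(-50\right) = \left(-8 + \left(11 \sqrt{2} - \frac{4}{7}\right)\right) \left(-50\right) = \left(-8 - \left(\frac{4}{7} - 11 \sqrt{2}\right)\right) \left(-50\right) = \left(- \frac{60}{7} + 11 \sqrt{2}\right) \left(-50\right) = \frac{3000}{7} - 550 \sqrt{2}$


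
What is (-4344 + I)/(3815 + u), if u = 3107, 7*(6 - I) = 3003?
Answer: -4767/6922 ≈ -0.68867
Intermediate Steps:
I = -423 (I = 6 - ⅐*3003 = 6 - 429 = -423)
(-4344 + I)/(3815 + u) = (-4344 - 423)/(3815 + 3107) = -4767/6922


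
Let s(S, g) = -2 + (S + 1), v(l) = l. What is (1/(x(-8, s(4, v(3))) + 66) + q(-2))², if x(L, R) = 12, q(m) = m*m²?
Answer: 388129/6084 ≈ 63.795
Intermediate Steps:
q(m) = m³
s(S, g) = -1 + S (s(S, g) = -2 + (1 + S) = -1 + S)
(1/(x(-8, s(4, v(3))) + 66) + q(-2))² = (1/(12 + 66) + (-2)³)² = (1/78 - 8)² = (-623/78)² = 388129/6084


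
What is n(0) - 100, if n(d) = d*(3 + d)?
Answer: -100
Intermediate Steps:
n(0) - 100 = 0*(3 + 0) - 100 = 0*3 - 100 = 0 - 100 = -100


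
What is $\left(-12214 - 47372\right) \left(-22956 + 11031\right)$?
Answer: $710563050$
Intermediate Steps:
$\left(-12214 - 47372\right) \left(-22956 + 11031\right) = \left(-59586\right) \left(-11925\right) = 710563050$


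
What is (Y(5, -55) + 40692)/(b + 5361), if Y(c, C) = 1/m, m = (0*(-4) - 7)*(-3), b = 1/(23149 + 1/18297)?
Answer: 361943650932382/47684499596811 ≈ 7.5904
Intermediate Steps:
b = 18297/423557254 (b = 1/(23149 + 1/18297) = 1/(423557254/18297) = 18297/423557254 ≈ 4.3198e-5)
m = 21 (m = (0 - 7)*(-3) = -7*(-3) = 21)
Y(c, C) = 1/21
(Y(5, -55) + 40692)/(b + 5361) = (1/21 + 40692)/(18297/423557254 + 5361) = 854533/(21*(2270690456991/423557254)) = (854533/21)*(423557254/2270690456991) = 361943650932382/47684499596811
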